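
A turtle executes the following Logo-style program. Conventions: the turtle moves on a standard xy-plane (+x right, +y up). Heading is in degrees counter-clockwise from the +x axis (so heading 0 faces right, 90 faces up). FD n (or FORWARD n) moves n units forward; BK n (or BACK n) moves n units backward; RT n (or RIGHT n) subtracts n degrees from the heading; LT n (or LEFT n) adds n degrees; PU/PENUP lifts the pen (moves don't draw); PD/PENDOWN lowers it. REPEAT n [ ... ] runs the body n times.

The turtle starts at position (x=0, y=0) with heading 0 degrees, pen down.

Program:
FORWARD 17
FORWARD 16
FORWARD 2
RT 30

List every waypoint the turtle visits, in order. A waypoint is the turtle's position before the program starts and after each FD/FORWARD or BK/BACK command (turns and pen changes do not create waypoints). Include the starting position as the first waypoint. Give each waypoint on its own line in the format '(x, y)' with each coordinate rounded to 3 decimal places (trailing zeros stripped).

Executing turtle program step by step:
Start: pos=(0,0), heading=0, pen down
FD 17: (0,0) -> (17,0) [heading=0, draw]
FD 16: (17,0) -> (33,0) [heading=0, draw]
FD 2: (33,0) -> (35,0) [heading=0, draw]
RT 30: heading 0 -> 330
Final: pos=(35,0), heading=330, 3 segment(s) drawn
Waypoints (4 total):
(0, 0)
(17, 0)
(33, 0)
(35, 0)

Answer: (0, 0)
(17, 0)
(33, 0)
(35, 0)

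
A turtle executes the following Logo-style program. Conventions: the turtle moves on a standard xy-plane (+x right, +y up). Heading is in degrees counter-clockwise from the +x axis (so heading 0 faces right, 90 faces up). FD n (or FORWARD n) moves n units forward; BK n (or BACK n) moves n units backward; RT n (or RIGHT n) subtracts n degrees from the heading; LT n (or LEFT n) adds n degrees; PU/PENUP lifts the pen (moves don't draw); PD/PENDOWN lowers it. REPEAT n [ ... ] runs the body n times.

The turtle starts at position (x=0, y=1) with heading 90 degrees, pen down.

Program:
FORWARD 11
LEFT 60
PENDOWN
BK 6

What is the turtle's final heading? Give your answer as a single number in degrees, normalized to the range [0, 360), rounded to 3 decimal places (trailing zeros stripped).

Answer: 150

Derivation:
Executing turtle program step by step:
Start: pos=(0,1), heading=90, pen down
FD 11: (0,1) -> (0,12) [heading=90, draw]
LT 60: heading 90 -> 150
PD: pen down
BK 6: (0,12) -> (5.196,9) [heading=150, draw]
Final: pos=(5.196,9), heading=150, 2 segment(s) drawn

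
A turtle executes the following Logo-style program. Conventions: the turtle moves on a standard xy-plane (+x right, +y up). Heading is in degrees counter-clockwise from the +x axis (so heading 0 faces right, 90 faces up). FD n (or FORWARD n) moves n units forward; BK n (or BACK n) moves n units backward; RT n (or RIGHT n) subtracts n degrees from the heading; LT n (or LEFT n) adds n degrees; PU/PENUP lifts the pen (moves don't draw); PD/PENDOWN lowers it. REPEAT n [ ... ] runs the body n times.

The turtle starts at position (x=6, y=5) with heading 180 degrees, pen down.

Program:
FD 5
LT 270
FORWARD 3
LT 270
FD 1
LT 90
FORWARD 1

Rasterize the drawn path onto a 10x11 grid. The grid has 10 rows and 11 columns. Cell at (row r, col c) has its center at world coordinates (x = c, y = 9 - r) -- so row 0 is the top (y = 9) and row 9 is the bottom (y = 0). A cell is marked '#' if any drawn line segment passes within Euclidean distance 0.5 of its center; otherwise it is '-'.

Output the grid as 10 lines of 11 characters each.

Segment 0: (6,5) -> (1,5)
Segment 1: (1,5) -> (1,8)
Segment 2: (1,8) -> (2,8)
Segment 3: (2,8) -> (2,9)

Answer: --#--------
-##--------
-#---------
-#---------
-######----
-----------
-----------
-----------
-----------
-----------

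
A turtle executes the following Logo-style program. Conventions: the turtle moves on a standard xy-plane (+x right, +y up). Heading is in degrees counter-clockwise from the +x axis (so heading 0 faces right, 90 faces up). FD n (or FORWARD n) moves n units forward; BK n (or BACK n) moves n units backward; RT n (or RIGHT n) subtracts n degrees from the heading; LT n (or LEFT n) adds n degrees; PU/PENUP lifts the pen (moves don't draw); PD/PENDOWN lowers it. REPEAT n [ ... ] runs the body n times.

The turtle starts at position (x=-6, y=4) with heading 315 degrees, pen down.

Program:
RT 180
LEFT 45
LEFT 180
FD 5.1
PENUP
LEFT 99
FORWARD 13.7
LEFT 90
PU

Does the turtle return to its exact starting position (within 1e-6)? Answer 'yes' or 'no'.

Answer: no

Derivation:
Executing turtle program step by step:
Start: pos=(-6,4), heading=315, pen down
RT 180: heading 315 -> 135
LT 45: heading 135 -> 180
LT 180: heading 180 -> 0
FD 5.1: (-6,4) -> (-0.9,4) [heading=0, draw]
PU: pen up
LT 99: heading 0 -> 99
FD 13.7: (-0.9,4) -> (-3.043,17.531) [heading=99, move]
LT 90: heading 99 -> 189
PU: pen up
Final: pos=(-3.043,17.531), heading=189, 1 segment(s) drawn

Start position: (-6, 4)
Final position: (-3.043, 17.531)
Distance = 13.851; >= 1e-6 -> NOT closed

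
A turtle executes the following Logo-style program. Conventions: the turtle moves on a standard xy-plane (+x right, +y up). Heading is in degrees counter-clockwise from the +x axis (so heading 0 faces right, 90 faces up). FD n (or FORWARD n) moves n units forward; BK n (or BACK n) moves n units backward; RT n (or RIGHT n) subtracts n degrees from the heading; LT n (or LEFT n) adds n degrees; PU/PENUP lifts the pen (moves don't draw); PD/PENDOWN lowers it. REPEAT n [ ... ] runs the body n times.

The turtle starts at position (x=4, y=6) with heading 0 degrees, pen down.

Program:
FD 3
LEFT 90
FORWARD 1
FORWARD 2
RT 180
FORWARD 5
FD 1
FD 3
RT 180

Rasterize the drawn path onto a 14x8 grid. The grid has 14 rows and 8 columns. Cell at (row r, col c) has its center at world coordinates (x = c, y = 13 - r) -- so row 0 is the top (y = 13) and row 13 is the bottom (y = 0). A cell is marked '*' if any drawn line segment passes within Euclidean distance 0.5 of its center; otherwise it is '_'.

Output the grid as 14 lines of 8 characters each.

Segment 0: (4,6) -> (7,6)
Segment 1: (7,6) -> (7,7)
Segment 2: (7,7) -> (7,9)
Segment 3: (7,9) -> (7,4)
Segment 4: (7,4) -> (7,3)
Segment 5: (7,3) -> (7,0)

Answer: ________
________
________
________
_______*
_______*
_______*
____****
_______*
_______*
_______*
_______*
_______*
_______*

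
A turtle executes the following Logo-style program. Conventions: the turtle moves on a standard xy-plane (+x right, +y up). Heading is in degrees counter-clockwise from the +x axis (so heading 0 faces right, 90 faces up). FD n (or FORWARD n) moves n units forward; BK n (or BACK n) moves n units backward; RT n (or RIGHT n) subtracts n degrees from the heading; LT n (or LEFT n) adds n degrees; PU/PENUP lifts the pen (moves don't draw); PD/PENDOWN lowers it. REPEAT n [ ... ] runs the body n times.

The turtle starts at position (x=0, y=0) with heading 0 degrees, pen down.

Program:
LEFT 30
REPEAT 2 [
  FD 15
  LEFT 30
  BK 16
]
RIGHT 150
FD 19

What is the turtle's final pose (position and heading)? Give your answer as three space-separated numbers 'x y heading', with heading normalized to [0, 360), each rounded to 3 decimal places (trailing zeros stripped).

Executing turtle program step by step:
Start: pos=(0,0), heading=0, pen down
LT 30: heading 0 -> 30
REPEAT 2 [
  -- iteration 1/2 --
  FD 15: (0,0) -> (12.99,7.5) [heading=30, draw]
  LT 30: heading 30 -> 60
  BK 16: (12.99,7.5) -> (4.99,-6.356) [heading=60, draw]
  -- iteration 2/2 --
  FD 15: (4.99,-6.356) -> (12.49,6.634) [heading=60, draw]
  LT 30: heading 60 -> 90
  BK 16: (12.49,6.634) -> (12.49,-9.366) [heading=90, draw]
]
RT 150: heading 90 -> 300
FD 19: (12.49,-9.366) -> (21.99,-25.821) [heading=300, draw]
Final: pos=(21.99,-25.821), heading=300, 5 segment(s) drawn

Answer: 21.99 -25.821 300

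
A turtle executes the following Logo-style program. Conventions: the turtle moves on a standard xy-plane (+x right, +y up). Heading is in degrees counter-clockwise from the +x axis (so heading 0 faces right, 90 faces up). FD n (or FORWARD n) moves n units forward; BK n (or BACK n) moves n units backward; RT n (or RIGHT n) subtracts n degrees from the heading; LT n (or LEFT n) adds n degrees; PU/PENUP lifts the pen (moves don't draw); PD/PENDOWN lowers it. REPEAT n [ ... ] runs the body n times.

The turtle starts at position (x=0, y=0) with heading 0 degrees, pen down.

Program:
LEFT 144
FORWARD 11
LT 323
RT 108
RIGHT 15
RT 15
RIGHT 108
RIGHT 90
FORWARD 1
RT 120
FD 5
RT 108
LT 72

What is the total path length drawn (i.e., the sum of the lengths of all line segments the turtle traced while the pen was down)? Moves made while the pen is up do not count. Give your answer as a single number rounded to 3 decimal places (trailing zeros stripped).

Answer: 17

Derivation:
Executing turtle program step by step:
Start: pos=(0,0), heading=0, pen down
LT 144: heading 0 -> 144
FD 11: (0,0) -> (-8.899,6.466) [heading=144, draw]
LT 323: heading 144 -> 107
RT 108: heading 107 -> 359
RT 15: heading 359 -> 344
RT 15: heading 344 -> 329
RT 108: heading 329 -> 221
RT 90: heading 221 -> 131
FD 1: (-8.899,6.466) -> (-9.555,7.22) [heading=131, draw]
RT 120: heading 131 -> 11
FD 5: (-9.555,7.22) -> (-4.647,8.174) [heading=11, draw]
RT 108: heading 11 -> 263
LT 72: heading 263 -> 335
Final: pos=(-4.647,8.174), heading=335, 3 segment(s) drawn

Segment lengths:
  seg 1: (0,0) -> (-8.899,6.466), length = 11
  seg 2: (-8.899,6.466) -> (-9.555,7.22), length = 1
  seg 3: (-9.555,7.22) -> (-4.647,8.174), length = 5
Total = 17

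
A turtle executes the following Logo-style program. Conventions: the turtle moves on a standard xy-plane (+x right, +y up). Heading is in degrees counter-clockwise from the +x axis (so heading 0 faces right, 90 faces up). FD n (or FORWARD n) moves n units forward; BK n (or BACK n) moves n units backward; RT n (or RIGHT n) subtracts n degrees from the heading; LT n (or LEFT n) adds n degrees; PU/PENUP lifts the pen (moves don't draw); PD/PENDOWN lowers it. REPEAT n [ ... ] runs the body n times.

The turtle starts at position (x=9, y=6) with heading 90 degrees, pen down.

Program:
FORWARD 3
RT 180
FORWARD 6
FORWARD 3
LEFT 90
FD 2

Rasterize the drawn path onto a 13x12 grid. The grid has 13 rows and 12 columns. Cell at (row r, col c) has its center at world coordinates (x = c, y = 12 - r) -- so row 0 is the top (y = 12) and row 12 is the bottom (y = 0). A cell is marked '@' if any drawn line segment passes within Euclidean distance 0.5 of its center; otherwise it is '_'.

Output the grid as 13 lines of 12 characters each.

Answer: ____________
____________
____________
_________@__
_________@__
_________@__
_________@__
_________@__
_________@__
_________@__
_________@__
_________@__
_________@@@

Derivation:
Segment 0: (9,6) -> (9,9)
Segment 1: (9,9) -> (9,3)
Segment 2: (9,3) -> (9,0)
Segment 3: (9,0) -> (11,0)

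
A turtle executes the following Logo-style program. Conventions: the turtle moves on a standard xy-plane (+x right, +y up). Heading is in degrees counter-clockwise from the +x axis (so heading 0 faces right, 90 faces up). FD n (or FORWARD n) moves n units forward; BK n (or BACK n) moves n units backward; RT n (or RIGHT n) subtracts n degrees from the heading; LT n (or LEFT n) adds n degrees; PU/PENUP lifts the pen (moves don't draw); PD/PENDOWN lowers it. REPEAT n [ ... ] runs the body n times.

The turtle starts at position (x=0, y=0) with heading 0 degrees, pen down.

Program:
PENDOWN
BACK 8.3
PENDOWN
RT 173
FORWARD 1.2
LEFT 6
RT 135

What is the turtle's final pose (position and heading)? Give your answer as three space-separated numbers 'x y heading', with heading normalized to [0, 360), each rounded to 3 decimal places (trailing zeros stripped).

Executing turtle program step by step:
Start: pos=(0,0), heading=0, pen down
PD: pen down
BK 8.3: (0,0) -> (-8.3,0) [heading=0, draw]
PD: pen down
RT 173: heading 0 -> 187
FD 1.2: (-8.3,0) -> (-9.491,-0.146) [heading=187, draw]
LT 6: heading 187 -> 193
RT 135: heading 193 -> 58
Final: pos=(-9.491,-0.146), heading=58, 2 segment(s) drawn

Answer: -9.491 -0.146 58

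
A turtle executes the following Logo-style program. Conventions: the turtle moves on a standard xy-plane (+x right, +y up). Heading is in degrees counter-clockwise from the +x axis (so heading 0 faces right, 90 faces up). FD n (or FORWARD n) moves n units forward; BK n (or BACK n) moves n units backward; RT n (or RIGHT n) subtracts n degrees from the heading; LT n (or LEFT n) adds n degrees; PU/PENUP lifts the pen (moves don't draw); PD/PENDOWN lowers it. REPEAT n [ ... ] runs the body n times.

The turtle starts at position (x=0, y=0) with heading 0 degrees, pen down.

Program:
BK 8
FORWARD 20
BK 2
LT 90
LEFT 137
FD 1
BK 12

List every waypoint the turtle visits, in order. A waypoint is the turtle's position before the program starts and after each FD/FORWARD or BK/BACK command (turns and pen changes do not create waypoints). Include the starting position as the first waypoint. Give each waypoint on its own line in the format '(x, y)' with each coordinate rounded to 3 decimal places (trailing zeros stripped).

Answer: (0, 0)
(-8, 0)
(12, 0)
(10, 0)
(9.318, -0.731)
(17.502, 8.045)

Derivation:
Executing turtle program step by step:
Start: pos=(0,0), heading=0, pen down
BK 8: (0,0) -> (-8,0) [heading=0, draw]
FD 20: (-8,0) -> (12,0) [heading=0, draw]
BK 2: (12,0) -> (10,0) [heading=0, draw]
LT 90: heading 0 -> 90
LT 137: heading 90 -> 227
FD 1: (10,0) -> (9.318,-0.731) [heading=227, draw]
BK 12: (9.318,-0.731) -> (17.502,8.045) [heading=227, draw]
Final: pos=(17.502,8.045), heading=227, 5 segment(s) drawn
Waypoints (6 total):
(0, 0)
(-8, 0)
(12, 0)
(10, 0)
(9.318, -0.731)
(17.502, 8.045)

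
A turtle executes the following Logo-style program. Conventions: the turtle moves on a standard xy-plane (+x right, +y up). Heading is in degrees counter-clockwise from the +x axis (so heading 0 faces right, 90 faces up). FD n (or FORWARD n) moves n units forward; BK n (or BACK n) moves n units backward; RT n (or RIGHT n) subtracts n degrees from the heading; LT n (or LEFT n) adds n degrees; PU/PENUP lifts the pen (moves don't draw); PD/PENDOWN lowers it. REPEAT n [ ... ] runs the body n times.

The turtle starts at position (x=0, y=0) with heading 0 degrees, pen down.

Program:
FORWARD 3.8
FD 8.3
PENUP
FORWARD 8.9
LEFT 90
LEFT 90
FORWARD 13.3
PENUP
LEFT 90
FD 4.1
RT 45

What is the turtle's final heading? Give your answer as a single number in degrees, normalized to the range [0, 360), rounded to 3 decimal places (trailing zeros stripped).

Executing turtle program step by step:
Start: pos=(0,0), heading=0, pen down
FD 3.8: (0,0) -> (3.8,0) [heading=0, draw]
FD 8.3: (3.8,0) -> (12.1,0) [heading=0, draw]
PU: pen up
FD 8.9: (12.1,0) -> (21,0) [heading=0, move]
LT 90: heading 0 -> 90
LT 90: heading 90 -> 180
FD 13.3: (21,0) -> (7.7,0) [heading=180, move]
PU: pen up
LT 90: heading 180 -> 270
FD 4.1: (7.7,0) -> (7.7,-4.1) [heading=270, move]
RT 45: heading 270 -> 225
Final: pos=(7.7,-4.1), heading=225, 2 segment(s) drawn

Answer: 225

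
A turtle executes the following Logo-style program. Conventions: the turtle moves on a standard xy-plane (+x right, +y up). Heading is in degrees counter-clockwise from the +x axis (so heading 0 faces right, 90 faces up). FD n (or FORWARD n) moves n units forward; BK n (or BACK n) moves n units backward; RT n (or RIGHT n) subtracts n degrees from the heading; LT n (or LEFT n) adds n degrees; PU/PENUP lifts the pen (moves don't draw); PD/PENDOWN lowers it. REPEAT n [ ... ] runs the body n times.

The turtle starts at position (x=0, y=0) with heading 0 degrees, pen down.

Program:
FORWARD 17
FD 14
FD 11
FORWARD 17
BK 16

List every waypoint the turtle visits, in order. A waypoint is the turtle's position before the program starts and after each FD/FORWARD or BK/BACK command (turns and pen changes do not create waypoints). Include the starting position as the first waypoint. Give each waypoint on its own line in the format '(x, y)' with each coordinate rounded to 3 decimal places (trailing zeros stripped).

Answer: (0, 0)
(17, 0)
(31, 0)
(42, 0)
(59, 0)
(43, 0)

Derivation:
Executing turtle program step by step:
Start: pos=(0,0), heading=0, pen down
FD 17: (0,0) -> (17,0) [heading=0, draw]
FD 14: (17,0) -> (31,0) [heading=0, draw]
FD 11: (31,0) -> (42,0) [heading=0, draw]
FD 17: (42,0) -> (59,0) [heading=0, draw]
BK 16: (59,0) -> (43,0) [heading=0, draw]
Final: pos=(43,0), heading=0, 5 segment(s) drawn
Waypoints (6 total):
(0, 0)
(17, 0)
(31, 0)
(42, 0)
(59, 0)
(43, 0)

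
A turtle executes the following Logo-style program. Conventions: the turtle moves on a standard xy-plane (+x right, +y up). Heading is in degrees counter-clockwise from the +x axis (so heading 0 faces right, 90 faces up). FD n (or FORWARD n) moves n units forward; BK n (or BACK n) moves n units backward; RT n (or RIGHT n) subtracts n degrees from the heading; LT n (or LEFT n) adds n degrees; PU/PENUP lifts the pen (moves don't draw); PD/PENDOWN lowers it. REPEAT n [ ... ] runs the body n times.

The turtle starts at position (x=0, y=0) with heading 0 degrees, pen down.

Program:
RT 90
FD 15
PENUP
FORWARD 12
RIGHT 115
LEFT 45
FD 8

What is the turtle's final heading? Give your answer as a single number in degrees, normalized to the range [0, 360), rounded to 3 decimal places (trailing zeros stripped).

Executing turtle program step by step:
Start: pos=(0,0), heading=0, pen down
RT 90: heading 0 -> 270
FD 15: (0,0) -> (0,-15) [heading=270, draw]
PU: pen up
FD 12: (0,-15) -> (0,-27) [heading=270, move]
RT 115: heading 270 -> 155
LT 45: heading 155 -> 200
FD 8: (0,-27) -> (-7.518,-29.736) [heading=200, move]
Final: pos=(-7.518,-29.736), heading=200, 1 segment(s) drawn

Answer: 200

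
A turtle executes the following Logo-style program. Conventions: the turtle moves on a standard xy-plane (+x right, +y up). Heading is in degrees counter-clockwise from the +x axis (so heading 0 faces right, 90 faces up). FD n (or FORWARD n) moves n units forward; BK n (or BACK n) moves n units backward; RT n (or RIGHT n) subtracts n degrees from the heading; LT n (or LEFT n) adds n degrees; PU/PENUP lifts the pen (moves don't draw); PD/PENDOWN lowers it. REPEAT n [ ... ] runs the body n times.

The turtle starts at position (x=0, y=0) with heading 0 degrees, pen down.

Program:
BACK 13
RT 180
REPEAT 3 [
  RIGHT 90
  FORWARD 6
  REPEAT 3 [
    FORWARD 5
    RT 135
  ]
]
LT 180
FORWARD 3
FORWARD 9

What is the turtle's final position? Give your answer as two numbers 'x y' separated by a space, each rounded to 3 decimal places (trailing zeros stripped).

Answer: -7.13 -6.728

Derivation:
Executing turtle program step by step:
Start: pos=(0,0), heading=0, pen down
BK 13: (0,0) -> (-13,0) [heading=0, draw]
RT 180: heading 0 -> 180
REPEAT 3 [
  -- iteration 1/3 --
  RT 90: heading 180 -> 90
  FD 6: (-13,0) -> (-13,6) [heading=90, draw]
  REPEAT 3 [
    -- iteration 1/3 --
    FD 5: (-13,6) -> (-13,11) [heading=90, draw]
    RT 135: heading 90 -> 315
    -- iteration 2/3 --
    FD 5: (-13,11) -> (-9.464,7.464) [heading=315, draw]
    RT 135: heading 315 -> 180
    -- iteration 3/3 --
    FD 5: (-9.464,7.464) -> (-14.464,7.464) [heading=180, draw]
    RT 135: heading 180 -> 45
  ]
  -- iteration 2/3 --
  RT 90: heading 45 -> 315
  FD 6: (-14.464,7.464) -> (-10.222,3.222) [heading=315, draw]
  REPEAT 3 [
    -- iteration 1/3 --
    FD 5: (-10.222,3.222) -> (-6.686,-0.314) [heading=315, draw]
    RT 135: heading 315 -> 180
    -- iteration 2/3 --
    FD 5: (-6.686,-0.314) -> (-11.686,-0.314) [heading=180, draw]
    RT 135: heading 180 -> 45
    -- iteration 3/3 --
    FD 5: (-11.686,-0.314) -> (-8.151,3.222) [heading=45, draw]
    RT 135: heading 45 -> 270
  ]
  -- iteration 3/3 --
  RT 90: heading 270 -> 180
  FD 6: (-8.151,3.222) -> (-14.151,3.222) [heading=180, draw]
  REPEAT 3 [
    -- iteration 1/3 --
    FD 5: (-14.151,3.222) -> (-19.151,3.222) [heading=180, draw]
    RT 135: heading 180 -> 45
    -- iteration 2/3 --
    FD 5: (-19.151,3.222) -> (-15.615,6.757) [heading=45, draw]
    RT 135: heading 45 -> 270
    -- iteration 3/3 --
    FD 5: (-15.615,6.757) -> (-15.615,1.757) [heading=270, draw]
    RT 135: heading 270 -> 135
  ]
]
LT 180: heading 135 -> 315
FD 3: (-15.615,1.757) -> (-13.494,-0.364) [heading=315, draw]
FD 9: (-13.494,-0.364) -> (-7.13,-6.728) [heading=315, draw]
Final: pos=(-7.13,-6.728), heading=315, 15 segment(s) drawn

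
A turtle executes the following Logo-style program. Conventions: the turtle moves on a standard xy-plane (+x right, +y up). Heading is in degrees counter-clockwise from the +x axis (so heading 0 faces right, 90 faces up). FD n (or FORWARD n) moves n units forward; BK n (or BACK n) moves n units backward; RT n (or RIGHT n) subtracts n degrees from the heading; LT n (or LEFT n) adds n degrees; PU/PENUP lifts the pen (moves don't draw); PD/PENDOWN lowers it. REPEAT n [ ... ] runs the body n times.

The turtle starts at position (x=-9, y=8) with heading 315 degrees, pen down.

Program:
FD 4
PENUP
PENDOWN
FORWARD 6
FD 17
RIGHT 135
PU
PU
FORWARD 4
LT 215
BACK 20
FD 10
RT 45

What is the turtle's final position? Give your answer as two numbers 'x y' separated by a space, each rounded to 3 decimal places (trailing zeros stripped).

Executing turtle program step by step:
Start: pos=(-9,8), heading=315, pen down
FD 4: (-9,8) -> (-6.172,5.172) [heading=315, draw]
PU: pen up
PD: pen down
FD 6: (-6.172,5.172) -> (-1.929,0.929) [heading=315, draw]
FD 17: (-1.929,0.929) -> (10.092,-11.092) [heading=315, draw]
RT 135: heading 315 -> 180
PU: pen up
PU: pen up
FD 4: (10.092,-11.092) -> (6.092,-11.092) [heading=180, move]
LT 215: heading 180 -> 35
BK 20: (6.092,-11.092) -> (-10.291,-22.563) [heading=35, move]
FD 10: (-10.291,-22.563) -> (-2.1,-16.828) [heading=35, move]
RT 45: heading 35 -> 350
Final: pos=(-2.1,-16.828), heading=350, 3 segment(s) drawn

Answer: -2.1 -16.828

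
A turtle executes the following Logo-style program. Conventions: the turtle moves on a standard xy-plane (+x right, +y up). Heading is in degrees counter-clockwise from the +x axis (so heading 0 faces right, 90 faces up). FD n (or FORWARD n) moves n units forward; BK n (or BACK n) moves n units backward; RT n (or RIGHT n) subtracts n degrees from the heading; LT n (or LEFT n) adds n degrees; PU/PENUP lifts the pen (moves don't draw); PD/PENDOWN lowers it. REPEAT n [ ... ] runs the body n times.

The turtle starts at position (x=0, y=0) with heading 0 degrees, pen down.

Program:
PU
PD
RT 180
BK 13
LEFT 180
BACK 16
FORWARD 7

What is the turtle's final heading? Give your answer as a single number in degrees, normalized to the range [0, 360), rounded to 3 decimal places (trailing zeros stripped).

Answer: 0

Derivation:
Executing turtle program step by step:
Start: pos=(0,0), heading=0, pen down
PU: pen up
PD: pen down
RT 180: heading 0 -> 180
BK 13: (0,0) -> (13,0) [heading=180, draw]
LT 180: heading 180 -> 0
BK 16: (13,0) -> (-3,0) [heading=0, draw]
FD 7: (-3,0) -> (4,0) [heading=0, draw]
Final: pos=(4,0), heading=0, 3 segment(s) drawn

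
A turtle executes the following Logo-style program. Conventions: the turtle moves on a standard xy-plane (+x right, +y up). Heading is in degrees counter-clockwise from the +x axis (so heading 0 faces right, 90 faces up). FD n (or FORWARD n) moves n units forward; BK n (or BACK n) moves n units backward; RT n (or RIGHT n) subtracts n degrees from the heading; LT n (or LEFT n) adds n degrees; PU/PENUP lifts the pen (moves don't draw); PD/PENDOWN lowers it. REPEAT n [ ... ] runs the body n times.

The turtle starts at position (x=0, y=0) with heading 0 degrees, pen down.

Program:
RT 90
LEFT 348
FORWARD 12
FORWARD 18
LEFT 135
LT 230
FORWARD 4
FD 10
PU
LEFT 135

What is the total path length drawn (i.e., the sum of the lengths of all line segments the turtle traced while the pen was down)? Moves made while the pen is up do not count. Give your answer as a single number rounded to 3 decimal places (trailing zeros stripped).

Executing turtle program step by step:
Start: pos=(0,0), heading=0, pen down
RT 90: heading 0 -> 270
LT 348: heading 270 -> 258
FD 12: (0,0) -> (-2.495,-11.738) [heading=258, draw]
FD 18: (-2.495,-11.738) -> (-6.237,-29.344) [heading=258, draw]
LT 135: heading 258 -> 33
LT 230: heading 33 -> 263
FD 4: (-6.237,-29.344) -> (-6.725,-33.315) [heading=263, draw]
FD 10: (-6.725,-33.315) -> (-7.944,-43.24) [heading=263, draw]
PU: pen up
LT 135: heading 263 -> 38
Final: pos=(-7.944,-43.24), heading=38, 4 segment(s) drawn

Segment lengths:
  seg 1: (0,0) -> (-2.495,-11.738), length = 12
  seg 2: (-2.495,-11.738) -> (-6.237,-29.344), length = 18
  seg 3: (-6.237,-29.344) -> (-6.725,-33.315), length = 4
  seg 4: (-6.725,-33.315) -> (-7.944,-43.24), length = 10
Total = 44

Answer: 44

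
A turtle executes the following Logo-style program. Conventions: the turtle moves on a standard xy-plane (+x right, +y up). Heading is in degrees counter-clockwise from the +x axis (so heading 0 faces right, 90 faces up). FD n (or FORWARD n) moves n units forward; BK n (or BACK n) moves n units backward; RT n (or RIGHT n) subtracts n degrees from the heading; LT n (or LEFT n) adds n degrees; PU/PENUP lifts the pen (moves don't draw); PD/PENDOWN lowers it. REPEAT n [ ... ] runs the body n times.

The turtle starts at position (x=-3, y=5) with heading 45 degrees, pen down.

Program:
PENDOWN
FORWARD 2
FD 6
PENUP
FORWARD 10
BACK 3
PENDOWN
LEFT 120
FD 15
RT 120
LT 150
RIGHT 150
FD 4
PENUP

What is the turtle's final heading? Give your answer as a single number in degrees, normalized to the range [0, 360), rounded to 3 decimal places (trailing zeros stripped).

Executing turtle program step by step:
Start: pos=(-3,5), heading=45, pen down
PD: pen down
FD 2: (-3,5) -> (-1.586,6.414) [heading=45, draw]
FD 6: (-1.586,6.414) -> (2.657,10.657) [heading=45, draw]
PU: pen up
FD 10: (2.657,10.657) -> (9.728,17.728) [heading=45, move]
BK 3: (9.728,17.728) -> (7.607,15.607) [heading=45, move]
PD: pen down
LT 120: heading 45 -> 165
FD 15: (7.607,15.607) -> (-6.882,19.489) [heading=165, draw]
RT 120: heading 165 -> 45
LT 150: heading 45 -> 195
RT 150: heading 195 -> 45
FD 4: (-6.882,19.489) -> (-4.054,22.317) [heading=45, draw]
PU: pen up
Final: pos=(-4.054,22.317), heading=45, 4 segment(s) drawn

Answer: 45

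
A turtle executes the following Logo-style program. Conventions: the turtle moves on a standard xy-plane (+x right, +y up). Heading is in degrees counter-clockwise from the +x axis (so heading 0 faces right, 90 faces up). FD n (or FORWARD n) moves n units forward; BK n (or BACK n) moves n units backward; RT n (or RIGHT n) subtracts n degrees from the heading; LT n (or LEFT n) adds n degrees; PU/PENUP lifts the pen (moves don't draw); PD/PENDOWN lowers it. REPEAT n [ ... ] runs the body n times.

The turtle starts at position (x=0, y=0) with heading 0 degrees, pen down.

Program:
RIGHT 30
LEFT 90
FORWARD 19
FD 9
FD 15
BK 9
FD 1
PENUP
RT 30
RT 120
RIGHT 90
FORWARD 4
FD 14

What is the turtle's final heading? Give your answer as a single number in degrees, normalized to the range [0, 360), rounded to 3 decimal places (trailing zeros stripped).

Answer: 180

Derivation:
Executing turtle program step by step:
Start: pos=(0,0), heading=0, pen down
RT 30: heading 0 -> 330
LT 90: heading 330 -> 60
FD 19: (0,0) -> (9.5,16.454) [heading=60, draw]
FD 9: (9.5,16.454) -> (14,24.249) [heading=60, draw]
FD 15: (14,24.249) -> (21.5,37.239) [heading=60, draw]
BK 9: (21.5,37.239) -> (17,29.445) [heading=60, draw]
FD 1: (17,29.445) -> (17.5,30.311) [heading=60, draw]
PU: pen up
RT 30: heading 60 -> 30
RT 120: heading 30 -> 270
RT 90: heading 270 -> 180
FD 4: (17.5,30.311) -> (13.5,30.311) [heading=180, move]
FD 14: (13.5,30.311) -> (-0.5,30.311) [heading=180, move]
Final: pos=(-0.5,30.311), heading=180, 5 segment(s) drawn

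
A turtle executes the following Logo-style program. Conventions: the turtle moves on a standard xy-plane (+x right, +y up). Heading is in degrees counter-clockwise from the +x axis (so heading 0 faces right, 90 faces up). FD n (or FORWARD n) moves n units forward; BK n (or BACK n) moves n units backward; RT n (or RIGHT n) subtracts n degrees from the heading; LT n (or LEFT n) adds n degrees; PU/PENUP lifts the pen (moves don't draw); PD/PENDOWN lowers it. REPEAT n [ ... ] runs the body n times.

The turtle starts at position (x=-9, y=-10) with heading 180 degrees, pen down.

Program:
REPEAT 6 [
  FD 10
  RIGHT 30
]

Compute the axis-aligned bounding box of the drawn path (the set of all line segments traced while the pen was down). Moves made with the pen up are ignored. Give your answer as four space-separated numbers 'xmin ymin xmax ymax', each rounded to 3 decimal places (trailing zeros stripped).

Executing turtle program step by step:
Start: pos=(-9,-10), heading=180, pen down
REPEAT 6 [
  -- iteration 1/6 --
  FD 10: (-9,-10) -> (-19,-10) [heading=180, draw]
  RT 30: heading 180 -> 150
  -- iteration 2/6 --
  FD 10: (-19,-10) -> (-27.66,-5) [heading=150, draw]
  RT 30: heading 150 -> 120
  -- iteration 3/6 --
  FD 10: (-27.66,-5) -> (-32.66,3.66) [heading=120, draw]
  RT 30: heading 120 -> 90
  -- iteration 4/6 --
  FD 10: (-32.66,3.66) -> (-32.66,13.66) [heading=90, draw]
  RT 30: heading 90 -> 60
  -- iteration 5/6 --
  FD 10: (-32.66,13.66) -> (-27.66,22.321) [heading=60, draw]
  RT 30: heading 60 -> 30
  -- iteration 6/6 --
  FD 10: (-27.66,22.321) -> (-19,27.321) [heading=30, draw]
  RT 30: heading 30 -> 0
]
Final: pos=(-19,27.321), heading=0, 6 segment(s) drawn

Segment endpoints: x in {-32.66, -27.66, -19, -9}, y in {-10, -10, -5, 3.66, 13.66, 22.321, 27.321}
xmin=-32.66, ymin=-10, xmax=-9, ymax=27.321

Answer: -32.66 -10 -9 27.321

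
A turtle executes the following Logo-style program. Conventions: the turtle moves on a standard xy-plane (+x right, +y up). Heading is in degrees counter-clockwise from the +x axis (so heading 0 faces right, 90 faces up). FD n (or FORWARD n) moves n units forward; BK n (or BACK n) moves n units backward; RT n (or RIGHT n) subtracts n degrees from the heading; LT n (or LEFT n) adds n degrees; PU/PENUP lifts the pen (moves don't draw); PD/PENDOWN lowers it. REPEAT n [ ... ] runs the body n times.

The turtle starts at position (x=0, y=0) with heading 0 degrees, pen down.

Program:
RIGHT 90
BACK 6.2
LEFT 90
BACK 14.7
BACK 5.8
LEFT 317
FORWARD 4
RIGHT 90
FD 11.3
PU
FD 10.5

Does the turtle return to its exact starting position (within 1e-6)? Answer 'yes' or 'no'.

Answer: no

Derivation:
Executing turtle program step by step:
Start: pos=(0,0), heading=0, pen down
RT 90: heading 0 -> 270
BK 6.2: (0,0) -> (0,6.2) [heading=270, draw]
LT 90: heading 270 -> 0
BK 14.7: (0,6.2) -> (-14.7,6.2) [heading=0, draw]
BK 5.8: (-14.7,6.2) -> (-20.5,6.2) [heading=0, draw]
LT 317: heading 0 -> 317
FD 4: (-20.5,6.2) -> (-17.575,3.472) [heading=317, draw]
RT 90: heading 317 -> 227
FD 11.3: (-17.575,3.472) -> (-25.281,-4.792) [heading=227, draw]
PU: pen up
FD 10.5: (-25.281,-4.792) -> (-32.442,-12.472) [heading=227, move]
Final: pos=(-32.442,-12.472), heading=227, 5 segment(s) drawn

Start position: (0, 0)
Final position: (-32.442, -12.472)
Distance = 34.757; >= 1e-6 -> NOT closed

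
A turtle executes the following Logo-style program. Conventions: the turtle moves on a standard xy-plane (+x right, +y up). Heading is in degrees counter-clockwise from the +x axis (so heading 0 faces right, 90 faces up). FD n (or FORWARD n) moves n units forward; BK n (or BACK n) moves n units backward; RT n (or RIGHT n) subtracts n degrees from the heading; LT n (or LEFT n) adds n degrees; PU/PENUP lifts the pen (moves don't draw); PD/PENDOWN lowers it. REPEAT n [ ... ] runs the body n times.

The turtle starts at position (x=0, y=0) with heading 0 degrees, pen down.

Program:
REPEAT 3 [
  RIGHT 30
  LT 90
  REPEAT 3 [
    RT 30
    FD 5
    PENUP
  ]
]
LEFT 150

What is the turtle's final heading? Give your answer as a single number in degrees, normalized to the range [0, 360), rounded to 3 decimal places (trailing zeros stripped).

Executing turtle program step by step:
Start: pos=(0,0), heading=0, pen down
REPEAT 3 [
  -- iteration 1/3 --
  RT 30: heading 0 -> 330
  LT 90: heading 330 -> 60
  REPEAT 3 [
    -- iteration 1/3 --
    RT 30: heading 60 -> 30
    FD 5: (0,0) -> (4.33,2.5) [heading=30, draw]
    PU: pen up
    -- iteration 2/3 --
    RT 30: heading 30 -> 0
    FD 5: (4.33,2.5) -> (9.33,2.5) [heading=0, move]
    PU: pen up
    -- iteration 3/3 --
    RT 30: heading 0 -> 330
    FD 5: (9.33,2.5) -> (13.66,0) [heading=330, move]
    PU: pen up
  ]
  -- iteration 2/3 --
  RT 30: heading 330 -> 300
  LT 90: heading 300 -> 30
  REPEAT 3 [
    -- iteration 1/3 --
    RT 30: heading 30 -> 0
    FD 5: (13.66,0) -> (18.66,0) [heading=0, move]
    PU: pen up
    -- iteration 2/3 --
    RT 30: heading 0 -> 330
    FD 5: (18.66,0) -> (22.99,-2.5) [heading=330, move]
    PU: pen up
    -- iteration 3/3 --
    RT 30: heading 330 -> 300
    FD 5: (22.99,-2.5) -> (25.49,-6.83) [heading=300, move]
    PU: pen up
  ]
  -- iteration 3/3 --
  RT 30: heading 300 -> 270
  LT 90: heading 270 -> 0
  REPEAT 3 [
    -- iteration 1/3 --
    RT 30: heading 0 -> 330
    FD 5: (25.49,-6.83) -> (29.821,-9.33) [heading=330, move]
    PU: pen up
    -- iteration 2/3 --
    RT 30: heading 330 -> 300
    FD 5: (29.821,-9.33) -> (32.321,-13.66) [heading=300, move]
    PU: pen up
    -- iteration 3/3 --
    RT 30: heading 300 -> 270
    FD 5: (32.321,-13.66) -> (32.321,-18.66) [heading=270, move]
    PU: pen up
  ]
]
LT 150: heading 270 -> 60
Final: pos=(32.321,-18.66), heading=60, 1 segment(s) drawn

Answer: 60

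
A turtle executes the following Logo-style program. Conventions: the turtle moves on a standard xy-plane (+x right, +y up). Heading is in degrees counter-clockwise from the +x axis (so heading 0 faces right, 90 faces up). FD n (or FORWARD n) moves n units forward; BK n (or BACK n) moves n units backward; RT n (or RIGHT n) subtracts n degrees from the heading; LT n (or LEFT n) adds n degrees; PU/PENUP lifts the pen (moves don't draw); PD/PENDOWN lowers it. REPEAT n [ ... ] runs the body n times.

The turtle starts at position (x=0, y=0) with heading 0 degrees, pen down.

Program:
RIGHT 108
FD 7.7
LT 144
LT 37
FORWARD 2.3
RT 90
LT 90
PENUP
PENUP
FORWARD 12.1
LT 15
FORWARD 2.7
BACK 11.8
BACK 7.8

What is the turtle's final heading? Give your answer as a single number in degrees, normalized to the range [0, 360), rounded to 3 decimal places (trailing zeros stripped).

Executing turtle program step by step:
Start: pos=(0,0), heading=0, pen down
RT 108: heading 0 -> 252
FD 7.7: (0,0) -> (-2.379,-7.323) [heading=252, draw]
LT 144: heading 252 -> 36
LT 37: heading 36 -> 73
FD 2.3: (-2.379,-7.323) -> (-1.707,-5.124) [heading=73, draw]
RT 90: heading 73 -> 343
LT 90: heading 343 -> 73
PU: pen up
PU: pen up
FD 12.1: (-1.707,-5.124) -> (1.831,6.448) [heading=73, move]
LT 15: heading 73 -> 88
FD 2.7: (1.831,6.448) -> (1.925,9.146) [heading=88, move]
BK 11.8: (1.925,9.146) -> (1.513,-2.647) [heading=88, move]
BK 7.8: (1.513,-2.647) -> (1.241,-10.442) [heading=88, move]
Final: pos=(1.241,-10.442), heading=88, 2 segment(s) drawn

Answer: 88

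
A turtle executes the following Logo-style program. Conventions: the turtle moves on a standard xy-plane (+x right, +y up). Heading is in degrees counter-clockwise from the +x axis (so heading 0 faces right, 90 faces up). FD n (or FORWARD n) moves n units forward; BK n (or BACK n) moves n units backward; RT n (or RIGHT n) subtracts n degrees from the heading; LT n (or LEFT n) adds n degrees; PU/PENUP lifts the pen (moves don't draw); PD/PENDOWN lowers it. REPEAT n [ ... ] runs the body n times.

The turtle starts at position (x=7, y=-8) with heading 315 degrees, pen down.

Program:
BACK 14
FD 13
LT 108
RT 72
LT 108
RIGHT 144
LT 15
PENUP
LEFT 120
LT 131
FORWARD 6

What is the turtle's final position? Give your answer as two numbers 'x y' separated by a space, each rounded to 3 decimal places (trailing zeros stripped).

Answer: 1.765 -11.229

Derivation:
Executing turtle program step by step:
Start: pos=(7,-8), heading=315, pen down
BK 14: (7,-8) -> (-2.899,1.899) [heading=315, draw]
FD 13: (-2.899,1.899) -> (6.293,-7.293) [heading=315, draw]
LT 108: heading 315 -> 63
RT 72: heading 63 -> 351
LT 108: heading 351 -> 99
RT 144: heading 99 -> 315
LT 15: heading 315 -> 330
PU: pen up
LT 120: heading 330 -> 90
LT 131: heading 90 -> 221
FD 6: (6.293,-7.293) -> (1.765,-11.229) [heading=221, move]
Final: pos=(1.765,-11.229), heading=221, 2 segment(s) drawn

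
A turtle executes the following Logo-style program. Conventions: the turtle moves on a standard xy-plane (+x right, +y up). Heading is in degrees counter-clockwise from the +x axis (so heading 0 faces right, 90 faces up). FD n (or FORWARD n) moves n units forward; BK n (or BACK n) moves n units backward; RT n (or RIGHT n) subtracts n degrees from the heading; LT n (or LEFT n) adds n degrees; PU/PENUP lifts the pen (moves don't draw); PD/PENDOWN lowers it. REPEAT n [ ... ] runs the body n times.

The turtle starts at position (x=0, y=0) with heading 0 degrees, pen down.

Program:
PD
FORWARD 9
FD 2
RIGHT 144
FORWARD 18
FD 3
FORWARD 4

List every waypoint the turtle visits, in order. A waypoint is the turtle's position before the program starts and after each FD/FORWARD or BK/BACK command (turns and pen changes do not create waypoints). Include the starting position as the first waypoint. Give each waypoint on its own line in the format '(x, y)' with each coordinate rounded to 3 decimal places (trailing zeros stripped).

Executing turtle program step by step:
Start: pos=(0,0), heading=0, pen down
PD: pen down
FD 9: (0,0) -> (9,0) [heading=0, draw]
FD 2: (9,0) -> (11,0) [heading=0, draw]
RT 144: heading 0 -> 216
FD 18: (11,0) -> (-3.562,-10.58) [heading=216, draw]
FD 3: (-3.562,-10.58) -> (-5.989,-12.343) [heading=216, draw]
FD 4: (-5.989,-12.343) -> (-9.225,-14.695) [heading=216, draw]
Final: pos=(-9.225,-14.695), heading=216, 5 segment(s) drawn
Waypoints (6 total):
(0, 0)
(9, 0)
(11, 0)
(-3.562, -10.58)
(-5.989, -12.343)
(-9.225, -14.695)

Answer: (0, 0)
(9, 0)
(11, 0)
(-3.562, -10.58)
(-5.989, -12.343)
(-9.225, -14.695)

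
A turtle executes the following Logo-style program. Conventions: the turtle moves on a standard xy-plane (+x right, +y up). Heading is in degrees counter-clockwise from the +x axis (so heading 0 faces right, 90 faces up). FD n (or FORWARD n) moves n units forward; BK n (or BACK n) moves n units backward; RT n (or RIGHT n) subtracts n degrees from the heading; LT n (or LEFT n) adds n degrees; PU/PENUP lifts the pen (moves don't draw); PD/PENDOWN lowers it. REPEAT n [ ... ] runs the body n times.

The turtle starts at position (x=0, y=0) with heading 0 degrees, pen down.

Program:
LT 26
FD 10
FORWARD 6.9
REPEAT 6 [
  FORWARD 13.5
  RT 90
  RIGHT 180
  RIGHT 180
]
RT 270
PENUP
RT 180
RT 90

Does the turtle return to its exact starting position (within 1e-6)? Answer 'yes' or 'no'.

Executing turtle program step by step:
Start: pos=(0,0), heading=0, pen down
LT 26: heading 0 -> 26
FD 10: (0,0) -> (8.988,4.384) [heading=26, draw]
FD 6.9: (8.988,4.384) -> (15.19,7.408) [heading=26, draw]
REPEAT 6 [
  -- iteration 1/6 --
  FD 13.5: (15.19,7.408) -> (27.323,13.326) [heading=26, draw]
  RT 90: heading 26 -> 296
  RT 180: heading 296 -> 116
  RT 180: heading 116 -> 296
  -- iteration 2/6 --
  FD 13.5: (27.323,13.326) -> (33.241,1.193) [heading=296, draw]
  RT 90: heading 296 -> 206
  RT 180: heading 206 -> 26
  RT 180: heading 26 -> 206
  -- iteration 3/6 --
  FD 13.5: (33.241,1.193) -> (21.108,-4.725) [heading=206, draw]
  RT 90: heading 206 -> 116
  RT 180: heading 116 -> 296
  RT 180: heading 296 -> 116
  -- iteration 4/6 --
  FD 13.5: (21.108,-4.725) -> (15.19,7.408) [heading=116, draw]
  RT 90: heading 116 -> 26
  RT 180: heading 26 -> 206
  RT 180: heading 206 -> 26
  -- iteration 5/6 --
  FD 13.5: (15.19,7.408) -> (27.323,13.326) [heading=26, draw]
  RT 90: heading 26 -> 296
  RT 180: heading 296 -> 116
  RT 180: heading 116 -> 296
  -- iteration 6/6 --
  FD 13.5: (27.323,13.326) -> (33.241,1.193) [heading=296, draw]
  RT 90: heading 296 -> 206
  RT 180: heading 206 -> 26
  RT 180: heading 26 -> 206
]
RT 270: heading 206 -> 296
PU: pen up
RT 180: heading 296 -> 116
RT 90: heading 116 -> 26
Final: pos=(33.241,1.193), heading=26, 8 segment(s) drawn

Start position: (0, 0)
Final position: (33.241, 1.193)
Distance = 33.263; >= 1e-6 -> NOT closed

Answer: no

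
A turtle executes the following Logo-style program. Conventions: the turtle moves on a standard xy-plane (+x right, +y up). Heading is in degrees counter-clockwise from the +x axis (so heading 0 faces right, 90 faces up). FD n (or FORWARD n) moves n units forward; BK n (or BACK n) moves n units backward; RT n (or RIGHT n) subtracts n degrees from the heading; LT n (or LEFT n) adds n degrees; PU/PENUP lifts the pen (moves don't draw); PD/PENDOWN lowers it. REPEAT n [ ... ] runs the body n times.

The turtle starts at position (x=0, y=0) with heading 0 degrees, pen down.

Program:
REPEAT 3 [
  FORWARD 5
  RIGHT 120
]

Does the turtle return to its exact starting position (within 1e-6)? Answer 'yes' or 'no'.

Executing turtle program step by step:
Start: pos=(0,0), heading=0, pen down
REPEAT 3 [
  -- iteration 1/3 --
  FD 5: (0,0) -> (5,0) [heading=0, draw]
  RT 120: heading 0 -> 240
  -- iteration 2/3 --
  FD 5: (5,0) -> (2.5,-4.33) [heading=240, draw]
  RT 120: heading 240 -> 120
  -- iteration 3/3 --
  FD 5: (2.5,-4.33) -> (0,0) [heading=120, draw]
  RT 120: heading 120 -> 0
]
Final: pos=(0,0), heading=0, 3 segment(s) drawn

Start position: (0, 0)
Final position: (0, 0)
Distance = 0; < 1e-6 -> CLOSED

Answer: yes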